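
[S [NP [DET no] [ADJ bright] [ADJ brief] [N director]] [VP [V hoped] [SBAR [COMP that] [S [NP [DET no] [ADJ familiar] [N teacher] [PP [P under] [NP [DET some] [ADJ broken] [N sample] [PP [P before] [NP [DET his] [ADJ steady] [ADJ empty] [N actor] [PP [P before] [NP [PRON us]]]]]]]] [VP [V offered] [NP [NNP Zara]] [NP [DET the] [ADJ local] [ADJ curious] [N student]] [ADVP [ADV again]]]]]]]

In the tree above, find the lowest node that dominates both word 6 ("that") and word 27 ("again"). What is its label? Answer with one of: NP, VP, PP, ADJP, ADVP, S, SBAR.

SBAR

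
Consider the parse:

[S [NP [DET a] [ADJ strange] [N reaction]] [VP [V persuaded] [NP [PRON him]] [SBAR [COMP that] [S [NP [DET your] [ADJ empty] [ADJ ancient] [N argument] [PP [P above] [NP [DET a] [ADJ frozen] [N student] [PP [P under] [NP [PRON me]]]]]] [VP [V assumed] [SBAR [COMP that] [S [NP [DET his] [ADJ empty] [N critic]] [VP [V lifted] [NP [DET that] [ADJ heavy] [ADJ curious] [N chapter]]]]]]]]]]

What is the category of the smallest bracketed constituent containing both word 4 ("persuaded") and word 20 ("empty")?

Word 4 lies under S → VP → V; word 20 lies under S → VP → SBAR → S → VP → SBAR → S → NP → ADJ. The lowest shared node is the VP.

VP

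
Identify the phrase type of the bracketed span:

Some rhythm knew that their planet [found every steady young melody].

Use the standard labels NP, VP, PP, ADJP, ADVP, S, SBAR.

VP

"found" is the head of the bracketed span, so the span is a verb phrase: VP.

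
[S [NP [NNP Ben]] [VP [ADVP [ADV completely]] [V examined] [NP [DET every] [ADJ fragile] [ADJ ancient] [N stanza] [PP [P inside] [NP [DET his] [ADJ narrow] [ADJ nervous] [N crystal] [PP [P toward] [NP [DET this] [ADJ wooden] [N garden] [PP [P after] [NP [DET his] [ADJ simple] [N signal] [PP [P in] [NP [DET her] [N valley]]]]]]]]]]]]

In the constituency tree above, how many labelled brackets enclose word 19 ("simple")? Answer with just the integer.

The word sits inside ADJ, which is inside NP, inside PP, inside NP, inside PP, inside NP, inside PP, inside NP, inside VP, inside S — 10 brackets in all.

10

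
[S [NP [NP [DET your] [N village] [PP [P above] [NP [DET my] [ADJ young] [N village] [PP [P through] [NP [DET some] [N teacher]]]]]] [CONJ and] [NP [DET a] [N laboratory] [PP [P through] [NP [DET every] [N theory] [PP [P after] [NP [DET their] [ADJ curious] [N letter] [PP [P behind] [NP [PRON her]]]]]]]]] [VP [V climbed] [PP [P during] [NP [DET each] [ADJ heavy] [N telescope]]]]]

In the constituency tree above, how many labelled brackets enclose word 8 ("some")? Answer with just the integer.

8

Path from the root down to the word: S → NP → NP → PP → NP → PP → NP → DET. That is 8 enclosing brackets.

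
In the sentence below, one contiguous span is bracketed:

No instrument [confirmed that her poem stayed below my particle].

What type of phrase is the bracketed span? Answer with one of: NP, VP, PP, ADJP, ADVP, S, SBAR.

The bracketed span "confirmed that her poem stayed below my particle" is headed by "confirmed", making it a verb phrase (VP).

VP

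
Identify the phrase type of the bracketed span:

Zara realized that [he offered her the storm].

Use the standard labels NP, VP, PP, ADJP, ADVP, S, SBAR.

The span is built around the head "offered" — a clause (S).

S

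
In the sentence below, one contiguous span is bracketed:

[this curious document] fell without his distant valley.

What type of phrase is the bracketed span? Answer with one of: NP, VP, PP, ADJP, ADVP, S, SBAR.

NP

"document" is the head of the bracketed span, so the span is a noun phrase: NP.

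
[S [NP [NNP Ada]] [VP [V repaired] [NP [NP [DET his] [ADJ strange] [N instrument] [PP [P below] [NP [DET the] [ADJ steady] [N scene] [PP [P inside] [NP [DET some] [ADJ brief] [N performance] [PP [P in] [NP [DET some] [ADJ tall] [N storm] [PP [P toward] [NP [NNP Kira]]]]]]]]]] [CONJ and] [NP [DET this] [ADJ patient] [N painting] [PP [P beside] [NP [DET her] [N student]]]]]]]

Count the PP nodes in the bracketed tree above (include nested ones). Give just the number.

5

Listing each PP by its span: [PP below the steady scene inside some brief performance in some tall storm toward Kira]; [PP inside some brief performance in some tall storm toward Kira]; [PP in some tall storm toward Kira]; [PP toward Kira]; [PP beside her student] — that makes 5.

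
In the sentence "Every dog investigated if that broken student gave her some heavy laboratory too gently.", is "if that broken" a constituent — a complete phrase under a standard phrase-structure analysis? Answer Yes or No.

No

"if" belongs to the complementizer "if" while "broken" belongs to the clause "that broken student gave her some heavy laboratory too gently"; a span that runs across that boundary is not a single phrase.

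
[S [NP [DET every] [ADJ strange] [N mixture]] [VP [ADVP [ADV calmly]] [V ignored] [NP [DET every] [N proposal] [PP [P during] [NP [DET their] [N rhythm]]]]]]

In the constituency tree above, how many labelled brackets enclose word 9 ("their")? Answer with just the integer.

6

Path from the root down to the word: S → VP → NP → PP → NP → DET. That is 6 enclosing brackets.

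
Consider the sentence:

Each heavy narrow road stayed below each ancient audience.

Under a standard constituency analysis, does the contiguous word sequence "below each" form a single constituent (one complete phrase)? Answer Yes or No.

The sequence begins inside the preposition "below" and ends inside the noun phrase "each ancient audience"; it crosses a phrase boundary, so no single node in the tree spans exactly those words.

No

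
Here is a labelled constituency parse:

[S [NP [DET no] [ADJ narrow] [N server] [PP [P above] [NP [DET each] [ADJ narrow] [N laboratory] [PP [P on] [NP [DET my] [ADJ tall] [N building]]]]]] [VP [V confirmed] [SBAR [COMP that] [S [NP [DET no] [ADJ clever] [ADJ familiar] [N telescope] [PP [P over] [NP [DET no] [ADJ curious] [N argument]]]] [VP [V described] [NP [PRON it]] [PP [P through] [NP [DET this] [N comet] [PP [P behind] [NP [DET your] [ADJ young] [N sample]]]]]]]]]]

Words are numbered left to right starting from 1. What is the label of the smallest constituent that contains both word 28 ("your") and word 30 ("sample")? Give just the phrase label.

NP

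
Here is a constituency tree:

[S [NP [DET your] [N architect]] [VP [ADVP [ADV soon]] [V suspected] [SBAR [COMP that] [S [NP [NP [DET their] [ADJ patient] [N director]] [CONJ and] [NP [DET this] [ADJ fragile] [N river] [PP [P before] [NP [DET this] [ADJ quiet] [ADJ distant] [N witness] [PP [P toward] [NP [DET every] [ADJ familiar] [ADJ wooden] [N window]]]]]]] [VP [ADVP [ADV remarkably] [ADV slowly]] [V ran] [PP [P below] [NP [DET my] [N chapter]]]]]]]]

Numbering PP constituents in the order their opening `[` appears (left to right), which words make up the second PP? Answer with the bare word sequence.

The PP opening brackets appear, in order, over: "before this quiet distant witness toward every familiar wooden window"; "toward every familiar wooden window"; "below my chapter". The second one spans "toward every familiar wooden window".

toward every familiar wooden window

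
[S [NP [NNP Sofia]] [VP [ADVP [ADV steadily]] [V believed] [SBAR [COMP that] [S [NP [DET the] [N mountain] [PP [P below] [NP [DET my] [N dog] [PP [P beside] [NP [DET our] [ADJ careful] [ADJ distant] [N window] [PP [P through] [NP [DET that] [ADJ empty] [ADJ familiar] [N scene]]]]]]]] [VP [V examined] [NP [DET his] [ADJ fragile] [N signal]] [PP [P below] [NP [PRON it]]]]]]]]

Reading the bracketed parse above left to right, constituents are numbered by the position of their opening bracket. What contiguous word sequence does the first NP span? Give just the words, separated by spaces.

In left-to-right order the NP constituents are "Sofia"; "the mountain below my dog beside our careful distant window through that empty familiar scene"; "my dog beside our careful distant window through that empty familiar scene"; "our careful distant window through that empty familiar scene"; "that empty familiar scene"; "his fragile signal"; "it". Number 1 is "Sofia".

Sofia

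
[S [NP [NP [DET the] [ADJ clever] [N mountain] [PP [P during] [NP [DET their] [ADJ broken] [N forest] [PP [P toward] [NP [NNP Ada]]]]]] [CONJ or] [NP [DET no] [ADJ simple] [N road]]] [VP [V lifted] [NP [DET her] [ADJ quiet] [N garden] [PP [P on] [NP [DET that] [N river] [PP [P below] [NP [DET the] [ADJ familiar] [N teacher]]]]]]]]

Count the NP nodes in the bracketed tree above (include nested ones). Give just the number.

Listing each NP by its span: [NP the clever mountain during their broken forest toward Ada or no simple road]; [NP the clever mountain during their broken forest toward Ada]; [NP their broken forest toward Ada]; [NP Ada]; [NP no simple road]; [NP her quiet garden on that river below the familiar teacher] … — that makes 8.

8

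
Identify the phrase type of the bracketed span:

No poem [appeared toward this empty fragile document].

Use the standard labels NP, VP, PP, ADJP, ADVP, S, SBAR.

VP

The span is built around the verb "appeared" — a verb phrase (VP).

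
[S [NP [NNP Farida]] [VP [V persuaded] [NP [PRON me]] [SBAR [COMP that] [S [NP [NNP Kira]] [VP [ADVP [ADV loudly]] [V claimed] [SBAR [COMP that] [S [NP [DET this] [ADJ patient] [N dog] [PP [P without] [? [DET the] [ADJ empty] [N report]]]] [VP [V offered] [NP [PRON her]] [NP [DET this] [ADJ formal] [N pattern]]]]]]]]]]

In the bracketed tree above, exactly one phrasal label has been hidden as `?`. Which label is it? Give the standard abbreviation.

NP

Looking at what the `?` directly dominates — DET 'the', ADJ 'empty', N 'report' — this is a noun phrase (NP).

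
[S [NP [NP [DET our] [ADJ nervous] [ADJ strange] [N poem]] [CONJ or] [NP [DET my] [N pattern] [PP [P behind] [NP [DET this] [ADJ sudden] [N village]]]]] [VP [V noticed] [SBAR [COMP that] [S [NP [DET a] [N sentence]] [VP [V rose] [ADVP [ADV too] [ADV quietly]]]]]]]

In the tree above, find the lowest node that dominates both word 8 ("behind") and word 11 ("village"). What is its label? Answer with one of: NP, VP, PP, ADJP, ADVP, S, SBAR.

PP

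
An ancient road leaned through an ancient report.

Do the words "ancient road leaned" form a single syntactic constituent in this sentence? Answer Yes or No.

No

The sequence begins inside the noun phrase "an ancient road" and ends inside the verb phrase "leaned through an ancient report"; it crosses a phrase boundary, so no single node in the tree spans exactly those words.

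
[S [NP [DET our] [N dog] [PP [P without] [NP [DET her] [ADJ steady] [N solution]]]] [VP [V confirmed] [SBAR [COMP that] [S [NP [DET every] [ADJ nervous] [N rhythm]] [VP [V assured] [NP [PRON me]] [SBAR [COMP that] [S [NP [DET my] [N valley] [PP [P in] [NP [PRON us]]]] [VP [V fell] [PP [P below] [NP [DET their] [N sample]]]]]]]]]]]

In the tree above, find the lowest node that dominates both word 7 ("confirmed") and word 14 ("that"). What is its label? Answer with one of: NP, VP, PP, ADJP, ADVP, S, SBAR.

Both words fall inside [VP confirmed that every nervous rhythm assured me that my valley in us fell below their sample] (words 7–22), and no smaller constituent contains them both. Label: VP.

VP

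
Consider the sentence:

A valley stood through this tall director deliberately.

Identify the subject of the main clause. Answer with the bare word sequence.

a valley

"a valley" is the NP that combines with the VP headed by "stood" to form the main clause — the subject.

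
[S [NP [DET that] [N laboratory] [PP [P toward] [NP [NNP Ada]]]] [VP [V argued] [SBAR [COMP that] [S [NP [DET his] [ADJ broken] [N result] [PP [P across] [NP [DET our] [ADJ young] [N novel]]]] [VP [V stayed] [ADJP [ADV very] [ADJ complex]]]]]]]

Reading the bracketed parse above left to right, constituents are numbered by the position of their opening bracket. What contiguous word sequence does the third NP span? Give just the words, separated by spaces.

his broken result across our young novel

Opening `[NP` markers occur at word positions 1, 4, 7, 11; the third of these opens the constituent [NP his broken result across our young novel].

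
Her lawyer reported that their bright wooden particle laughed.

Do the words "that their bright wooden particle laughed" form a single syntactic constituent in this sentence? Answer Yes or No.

Yes

"that their bright wooden particle laughed" is exactly the subordinate clause [SBAR that their bright wooden particle laughed], a complete constituent.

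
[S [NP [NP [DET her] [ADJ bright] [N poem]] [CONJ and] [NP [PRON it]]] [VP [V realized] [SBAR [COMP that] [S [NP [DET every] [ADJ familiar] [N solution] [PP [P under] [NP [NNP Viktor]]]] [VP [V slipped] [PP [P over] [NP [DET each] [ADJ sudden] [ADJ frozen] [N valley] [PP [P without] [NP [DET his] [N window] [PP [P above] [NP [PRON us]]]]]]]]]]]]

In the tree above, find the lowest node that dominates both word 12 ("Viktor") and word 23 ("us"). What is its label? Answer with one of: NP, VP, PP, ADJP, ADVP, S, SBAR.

The smallest bracket enclosing both words is [S every familiar solution under Viktor slipped over each sudden frozen valley without his window above us], so the label is S.

S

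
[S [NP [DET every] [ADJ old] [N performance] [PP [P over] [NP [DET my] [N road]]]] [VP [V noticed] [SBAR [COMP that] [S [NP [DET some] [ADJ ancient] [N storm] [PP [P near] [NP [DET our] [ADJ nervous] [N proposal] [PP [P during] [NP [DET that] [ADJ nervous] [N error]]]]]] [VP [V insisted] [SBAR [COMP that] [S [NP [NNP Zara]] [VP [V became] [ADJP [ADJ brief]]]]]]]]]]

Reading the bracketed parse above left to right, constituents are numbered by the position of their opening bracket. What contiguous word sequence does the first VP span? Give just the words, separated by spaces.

The VP opening brackets appear, in order, over: "noticed that some ancient storm near our nervous proposal during that nervous error insisted that Zara became brief"; "insisted that Zara became brief"; "became brief". The first one spans "noticed that some ancient storm near our nervous proposal during that nervous error insisted that Zara became brief".

noticed that some ancient storm near our nervous proposal during that nervous error insisted that Zara became brief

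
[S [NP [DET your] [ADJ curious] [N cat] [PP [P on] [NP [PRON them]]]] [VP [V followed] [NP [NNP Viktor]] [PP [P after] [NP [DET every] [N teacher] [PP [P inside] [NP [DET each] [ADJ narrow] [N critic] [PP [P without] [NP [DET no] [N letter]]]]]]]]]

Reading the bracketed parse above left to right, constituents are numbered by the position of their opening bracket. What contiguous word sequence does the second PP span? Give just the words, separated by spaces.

after every teacher inside each narrow critic without no letter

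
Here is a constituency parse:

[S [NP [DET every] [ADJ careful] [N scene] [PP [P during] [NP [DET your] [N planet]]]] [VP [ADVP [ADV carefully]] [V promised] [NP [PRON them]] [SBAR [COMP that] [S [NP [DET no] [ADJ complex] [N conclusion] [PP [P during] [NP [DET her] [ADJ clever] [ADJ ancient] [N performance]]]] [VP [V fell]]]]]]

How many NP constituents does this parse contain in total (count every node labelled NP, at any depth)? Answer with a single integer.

5

Listing each NP by its span: [NP every careful scene during your planet]; [NP your planet]; [NP them]; [NP no complex conclusion during her clever ancient performance]; [NP her clever ancient performance] — that makes 5.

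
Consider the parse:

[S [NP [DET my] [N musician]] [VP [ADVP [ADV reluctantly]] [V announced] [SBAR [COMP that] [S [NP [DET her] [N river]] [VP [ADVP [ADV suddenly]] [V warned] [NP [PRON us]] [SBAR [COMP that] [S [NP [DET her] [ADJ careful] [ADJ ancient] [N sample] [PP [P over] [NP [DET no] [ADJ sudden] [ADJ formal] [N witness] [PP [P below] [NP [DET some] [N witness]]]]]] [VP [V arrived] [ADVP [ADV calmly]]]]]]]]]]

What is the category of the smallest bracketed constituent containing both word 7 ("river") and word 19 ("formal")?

S

Both words fall inside [S her river suddenly warned us that her careful ancient sample over no sudden formal witness below some witness arrived calmly] (words 6–25), and no smaller constituent contains them both. Label: S.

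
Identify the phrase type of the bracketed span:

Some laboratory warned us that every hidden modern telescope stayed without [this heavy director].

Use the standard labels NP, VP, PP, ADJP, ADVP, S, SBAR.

"director" is the head of the bracketed span, so the span is a noun phrase: NP.

NP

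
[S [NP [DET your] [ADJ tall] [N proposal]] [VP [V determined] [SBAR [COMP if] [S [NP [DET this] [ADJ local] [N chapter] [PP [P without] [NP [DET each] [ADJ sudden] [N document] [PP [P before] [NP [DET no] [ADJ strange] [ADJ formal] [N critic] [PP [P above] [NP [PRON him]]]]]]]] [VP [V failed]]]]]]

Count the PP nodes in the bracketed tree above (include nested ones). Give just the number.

The PP constituents are: [PP without each sudden document before no strange formal critic above him]; [PP before no strange formal critic above him]; [PP above him]. Total: 3.

3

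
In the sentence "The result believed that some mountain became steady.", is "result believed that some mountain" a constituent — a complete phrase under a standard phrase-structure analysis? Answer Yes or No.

No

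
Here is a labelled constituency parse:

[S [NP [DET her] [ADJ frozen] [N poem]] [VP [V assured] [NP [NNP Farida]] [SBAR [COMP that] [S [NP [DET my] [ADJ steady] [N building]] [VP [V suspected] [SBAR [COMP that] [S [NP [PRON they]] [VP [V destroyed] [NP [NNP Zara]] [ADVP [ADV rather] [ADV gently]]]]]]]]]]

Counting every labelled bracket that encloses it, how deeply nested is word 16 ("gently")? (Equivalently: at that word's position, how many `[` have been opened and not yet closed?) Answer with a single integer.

10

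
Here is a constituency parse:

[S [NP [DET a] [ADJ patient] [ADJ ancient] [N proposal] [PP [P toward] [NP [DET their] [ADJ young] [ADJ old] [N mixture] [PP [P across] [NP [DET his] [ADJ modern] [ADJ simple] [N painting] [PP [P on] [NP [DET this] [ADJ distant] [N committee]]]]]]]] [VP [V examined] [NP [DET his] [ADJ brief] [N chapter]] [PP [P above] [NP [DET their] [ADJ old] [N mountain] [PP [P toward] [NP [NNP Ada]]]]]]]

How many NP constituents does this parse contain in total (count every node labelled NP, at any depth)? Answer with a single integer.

Scanning left to right, an opening `[NP` appears at word positions 1, 6, 11, 16, 20, 24, 28 — 7 in total.

7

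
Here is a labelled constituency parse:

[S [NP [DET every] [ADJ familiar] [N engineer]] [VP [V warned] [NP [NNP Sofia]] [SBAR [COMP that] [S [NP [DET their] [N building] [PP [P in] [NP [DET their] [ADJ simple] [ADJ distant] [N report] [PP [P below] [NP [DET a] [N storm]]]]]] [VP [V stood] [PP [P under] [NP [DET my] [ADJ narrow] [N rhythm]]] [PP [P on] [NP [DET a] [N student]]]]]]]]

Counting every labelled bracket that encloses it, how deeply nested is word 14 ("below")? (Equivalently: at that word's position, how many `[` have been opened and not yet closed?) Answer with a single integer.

Counting open brackets not yet closed at "below": [S [VP [SBAR [S [NP [PP [NP [PP [P = 9.

9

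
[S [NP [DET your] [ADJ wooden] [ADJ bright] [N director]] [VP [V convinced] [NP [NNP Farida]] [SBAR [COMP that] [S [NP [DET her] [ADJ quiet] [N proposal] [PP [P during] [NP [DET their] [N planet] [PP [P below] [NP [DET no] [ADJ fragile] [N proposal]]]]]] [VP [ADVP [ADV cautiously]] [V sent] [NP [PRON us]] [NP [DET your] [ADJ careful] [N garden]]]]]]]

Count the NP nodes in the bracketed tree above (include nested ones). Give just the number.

7

Listing each NP by its span: [NP your wooden bright director]; [NP Farida]; [NP her quiet proposal during their planet below no fragile proposal]; [NP their planet below no fragile proposal]; [NP no fragile proposal]; [NP us] … — that makes 7.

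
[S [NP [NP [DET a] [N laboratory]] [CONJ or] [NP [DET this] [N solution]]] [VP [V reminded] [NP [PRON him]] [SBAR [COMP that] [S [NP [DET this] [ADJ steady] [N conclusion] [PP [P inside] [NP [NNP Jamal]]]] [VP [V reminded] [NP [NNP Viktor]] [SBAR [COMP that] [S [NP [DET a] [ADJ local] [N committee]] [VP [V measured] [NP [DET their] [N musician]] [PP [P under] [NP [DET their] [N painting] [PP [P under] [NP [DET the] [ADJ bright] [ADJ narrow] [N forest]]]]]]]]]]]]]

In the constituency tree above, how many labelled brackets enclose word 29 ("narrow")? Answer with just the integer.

13

Path from the root down to the word: S → VP → SBAR → S → VP → SBAR → S → VP → PP → NP → PP → NP → ADJ. That is 13 enclosing brackets.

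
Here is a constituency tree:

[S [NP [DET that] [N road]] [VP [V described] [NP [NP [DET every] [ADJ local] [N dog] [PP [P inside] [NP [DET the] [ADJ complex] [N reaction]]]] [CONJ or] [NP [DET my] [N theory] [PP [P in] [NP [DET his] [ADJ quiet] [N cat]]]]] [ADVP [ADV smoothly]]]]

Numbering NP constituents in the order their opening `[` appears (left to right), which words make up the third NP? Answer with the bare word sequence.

every local dog inside the complex reaction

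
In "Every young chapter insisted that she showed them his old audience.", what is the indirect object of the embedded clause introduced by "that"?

them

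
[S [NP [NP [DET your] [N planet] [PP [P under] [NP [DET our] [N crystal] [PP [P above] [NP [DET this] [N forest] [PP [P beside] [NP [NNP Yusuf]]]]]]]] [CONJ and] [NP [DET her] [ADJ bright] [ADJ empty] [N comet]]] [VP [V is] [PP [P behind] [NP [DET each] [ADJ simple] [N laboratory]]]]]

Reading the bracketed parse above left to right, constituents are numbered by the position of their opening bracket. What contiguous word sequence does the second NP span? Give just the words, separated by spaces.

your planet under our crystal above this forest beside Yusuf

Opening `[NP` markers occur at word positions 1, 1, 4, 7, 10, 12, 18; the second of these opens the constituent [NP your planet under our crystal above this forest beside Yusuf].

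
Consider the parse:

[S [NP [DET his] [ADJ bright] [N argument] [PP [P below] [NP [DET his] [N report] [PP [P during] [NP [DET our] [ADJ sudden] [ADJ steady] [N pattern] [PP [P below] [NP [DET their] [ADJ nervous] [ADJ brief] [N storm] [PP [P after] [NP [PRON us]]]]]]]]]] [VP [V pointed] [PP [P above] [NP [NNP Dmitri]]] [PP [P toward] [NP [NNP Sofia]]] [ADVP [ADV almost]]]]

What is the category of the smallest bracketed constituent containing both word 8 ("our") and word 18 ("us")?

Both words fall inside [NP our sudden steady pattern below their nervous brief storm after us] (words 8–18), and no smaller constituent contains them both. Label: NP.

NP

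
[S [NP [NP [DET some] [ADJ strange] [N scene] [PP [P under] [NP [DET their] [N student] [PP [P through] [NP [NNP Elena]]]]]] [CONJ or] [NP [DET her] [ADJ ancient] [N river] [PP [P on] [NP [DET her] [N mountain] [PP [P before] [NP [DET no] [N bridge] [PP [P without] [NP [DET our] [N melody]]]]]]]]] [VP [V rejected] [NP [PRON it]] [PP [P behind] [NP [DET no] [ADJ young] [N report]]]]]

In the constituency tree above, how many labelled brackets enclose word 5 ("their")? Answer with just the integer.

Path from the root down to the word: S → NP → NP → PP → NP → DET. That is 6 enclosing brackets.

6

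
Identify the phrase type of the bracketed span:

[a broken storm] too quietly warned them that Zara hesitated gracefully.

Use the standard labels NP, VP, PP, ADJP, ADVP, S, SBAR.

The bracketed span "a broken storm" is headed by "storm", making it a noun phrase (NP).

NP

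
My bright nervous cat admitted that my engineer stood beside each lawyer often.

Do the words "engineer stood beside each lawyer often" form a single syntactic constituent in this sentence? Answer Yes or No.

No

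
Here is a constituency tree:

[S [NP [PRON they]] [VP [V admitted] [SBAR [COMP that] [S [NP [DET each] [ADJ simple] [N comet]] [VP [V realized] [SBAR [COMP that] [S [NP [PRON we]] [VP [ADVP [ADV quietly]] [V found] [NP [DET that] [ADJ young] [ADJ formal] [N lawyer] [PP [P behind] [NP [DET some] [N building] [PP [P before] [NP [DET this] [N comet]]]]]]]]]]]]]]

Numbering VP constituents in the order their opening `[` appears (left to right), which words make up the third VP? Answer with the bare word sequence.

In left-to-right order the VP constituents are "admitted that each simple comet realized that we quietly found that young formal lawyer behind some building before this comet"; "realized that we quietly found that young formal lawyer behind some building before this comet"; "quietly found that young formal lawyer behind some building before this comet". Number 3 is "quietly found that young formal lawyer behind some building before this comet".

quietly found that young formal lawyer behind some building before this comet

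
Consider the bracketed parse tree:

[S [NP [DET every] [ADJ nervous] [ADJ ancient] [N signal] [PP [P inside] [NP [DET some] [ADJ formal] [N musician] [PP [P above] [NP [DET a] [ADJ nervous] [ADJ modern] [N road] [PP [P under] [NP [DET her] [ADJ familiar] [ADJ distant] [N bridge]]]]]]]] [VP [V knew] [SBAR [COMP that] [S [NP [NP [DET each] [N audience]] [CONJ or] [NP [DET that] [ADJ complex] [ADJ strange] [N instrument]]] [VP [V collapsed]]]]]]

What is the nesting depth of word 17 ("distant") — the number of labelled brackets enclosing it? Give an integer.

9

The word sits inside ADJ, which is inside NP, inside PP, inside NP, inside PP, inside NP, inside PP, inside NP, inside S — 9 brackets in all.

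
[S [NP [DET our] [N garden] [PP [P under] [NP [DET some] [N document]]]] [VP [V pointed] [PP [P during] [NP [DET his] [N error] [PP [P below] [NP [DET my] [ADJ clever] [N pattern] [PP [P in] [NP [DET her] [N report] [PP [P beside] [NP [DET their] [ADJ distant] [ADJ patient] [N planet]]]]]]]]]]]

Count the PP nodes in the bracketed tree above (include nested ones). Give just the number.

5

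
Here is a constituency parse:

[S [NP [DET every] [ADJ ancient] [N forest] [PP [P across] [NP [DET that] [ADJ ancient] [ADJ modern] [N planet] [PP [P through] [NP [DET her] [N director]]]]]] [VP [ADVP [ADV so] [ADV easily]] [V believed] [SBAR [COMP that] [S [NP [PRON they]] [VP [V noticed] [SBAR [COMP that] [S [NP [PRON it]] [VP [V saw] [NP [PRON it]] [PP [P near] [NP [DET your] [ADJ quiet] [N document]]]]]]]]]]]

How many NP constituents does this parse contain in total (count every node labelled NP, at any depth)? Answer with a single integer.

7

Listing each NP by its span: [NP every ancient forest across that ancient modern planet through her director]; [NP that ancient modern planet through her director]; [NP her director]; [NP they]; [NP it]; [NP it] … — that makes 7.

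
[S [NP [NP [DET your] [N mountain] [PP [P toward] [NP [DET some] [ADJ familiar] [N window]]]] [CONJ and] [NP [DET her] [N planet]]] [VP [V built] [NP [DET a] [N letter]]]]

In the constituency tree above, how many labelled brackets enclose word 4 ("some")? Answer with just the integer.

The word sits inside DET, which is inside NP, inside PP, inside NP, inside NP, inside S — 6 brackets in all.

6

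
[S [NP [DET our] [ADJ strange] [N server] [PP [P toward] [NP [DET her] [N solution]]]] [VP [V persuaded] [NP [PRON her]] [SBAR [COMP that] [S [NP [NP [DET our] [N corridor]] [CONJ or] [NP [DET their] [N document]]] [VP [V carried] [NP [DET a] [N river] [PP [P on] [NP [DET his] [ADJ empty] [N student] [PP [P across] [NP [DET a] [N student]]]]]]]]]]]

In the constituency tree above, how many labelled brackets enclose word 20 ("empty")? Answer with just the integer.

9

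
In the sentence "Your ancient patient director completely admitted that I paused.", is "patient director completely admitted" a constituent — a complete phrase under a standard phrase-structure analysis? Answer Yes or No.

The sequence begins inside the noun phrase "your ancient patient director" and ends inside the verb phrase "completely admitted that I paused"; it crosses a phrase boundary, so no single node in the tree spans exactly those words.

No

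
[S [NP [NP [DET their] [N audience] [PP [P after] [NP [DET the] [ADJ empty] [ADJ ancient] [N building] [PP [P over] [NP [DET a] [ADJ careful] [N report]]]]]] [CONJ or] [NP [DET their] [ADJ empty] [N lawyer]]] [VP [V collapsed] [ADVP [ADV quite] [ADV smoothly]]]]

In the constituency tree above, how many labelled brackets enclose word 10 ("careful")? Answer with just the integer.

8

Path from the root down to the word: S → NP → NP → PP → NP → PP → NP → ADJ. That is 8 enclosing brackets.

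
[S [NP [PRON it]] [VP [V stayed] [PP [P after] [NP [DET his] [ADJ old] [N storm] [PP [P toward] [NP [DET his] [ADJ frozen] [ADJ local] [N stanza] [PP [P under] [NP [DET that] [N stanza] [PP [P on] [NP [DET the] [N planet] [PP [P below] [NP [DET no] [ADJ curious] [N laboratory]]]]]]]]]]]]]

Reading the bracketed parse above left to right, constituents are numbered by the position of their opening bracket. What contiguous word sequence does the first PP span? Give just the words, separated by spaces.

after his old storm toward his frozen local stanza under that stanza on the planet below no curious laboratory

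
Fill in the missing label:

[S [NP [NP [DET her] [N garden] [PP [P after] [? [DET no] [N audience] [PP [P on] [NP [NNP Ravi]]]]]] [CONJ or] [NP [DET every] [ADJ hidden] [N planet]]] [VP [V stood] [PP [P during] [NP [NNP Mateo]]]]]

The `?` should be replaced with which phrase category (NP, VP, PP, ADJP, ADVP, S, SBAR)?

NP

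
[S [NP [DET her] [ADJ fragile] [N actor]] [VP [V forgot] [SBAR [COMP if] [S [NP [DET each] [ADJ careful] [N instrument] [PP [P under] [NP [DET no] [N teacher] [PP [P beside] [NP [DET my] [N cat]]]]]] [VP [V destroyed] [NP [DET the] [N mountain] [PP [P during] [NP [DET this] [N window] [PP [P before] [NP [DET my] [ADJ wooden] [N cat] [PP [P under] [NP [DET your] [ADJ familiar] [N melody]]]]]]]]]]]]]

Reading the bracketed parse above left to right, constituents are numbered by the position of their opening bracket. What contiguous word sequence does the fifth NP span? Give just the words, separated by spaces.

the mountain during this window before my wooden cat under your familiar melody

In left-to-right order the NP constituents are "her fragile actor"; "each careful instrument under no teacher beside my cat"; "no teacher beside my cat"; "my cat"; "the mountain during this window before my wooden cat under your familiar melody"; "this window before my wooden cat under your familiar melody"; "my wooden cat under your familiar melody"; "your familiar melody". Number 5 is "the mountain during this window before my wooden cat under your familiar melody".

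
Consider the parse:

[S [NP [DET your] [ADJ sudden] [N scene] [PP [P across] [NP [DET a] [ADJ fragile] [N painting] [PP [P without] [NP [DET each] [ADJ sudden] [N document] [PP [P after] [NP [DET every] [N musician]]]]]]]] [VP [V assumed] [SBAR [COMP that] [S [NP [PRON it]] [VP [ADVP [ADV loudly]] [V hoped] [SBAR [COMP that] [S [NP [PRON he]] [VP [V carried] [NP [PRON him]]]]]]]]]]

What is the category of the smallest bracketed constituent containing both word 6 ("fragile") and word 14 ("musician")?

NP

Both words fall inside [NP a fragile painting without each sudden document after every musician] (words 5–14), and no smaller constituent contains them both. Label: NP.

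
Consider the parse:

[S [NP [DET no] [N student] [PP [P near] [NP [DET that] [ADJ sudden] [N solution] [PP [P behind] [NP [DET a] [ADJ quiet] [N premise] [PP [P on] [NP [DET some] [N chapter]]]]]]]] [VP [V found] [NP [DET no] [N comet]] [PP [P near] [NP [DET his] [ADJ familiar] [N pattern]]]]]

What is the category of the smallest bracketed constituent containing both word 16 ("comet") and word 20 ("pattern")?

The smallest bracket enclosing both words is [VP found no comet near his familiar pattern], so the label is VP.

VP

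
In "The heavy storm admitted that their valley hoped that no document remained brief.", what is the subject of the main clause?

the heavy storm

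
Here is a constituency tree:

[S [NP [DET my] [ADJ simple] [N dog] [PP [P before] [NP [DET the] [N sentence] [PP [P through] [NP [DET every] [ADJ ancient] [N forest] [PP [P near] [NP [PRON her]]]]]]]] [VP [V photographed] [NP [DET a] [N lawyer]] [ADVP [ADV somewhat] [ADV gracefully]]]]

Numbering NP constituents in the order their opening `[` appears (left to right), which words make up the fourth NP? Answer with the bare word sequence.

In left-to-right order the NP constituents are "my simple dog before the sentence through every ancient forest near her"; "the sentence through every ancient forest near her"; "every ancient forest near her"; "her"; "a lawyer". Number 4 is "her".

her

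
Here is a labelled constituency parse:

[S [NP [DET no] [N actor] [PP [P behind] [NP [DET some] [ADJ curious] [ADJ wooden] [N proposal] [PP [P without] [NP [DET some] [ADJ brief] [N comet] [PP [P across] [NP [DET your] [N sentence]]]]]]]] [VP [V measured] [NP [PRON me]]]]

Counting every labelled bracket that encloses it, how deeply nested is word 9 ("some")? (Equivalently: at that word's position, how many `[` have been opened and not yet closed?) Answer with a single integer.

7

Path from the root down to the word: S → NP → PP → NP → PP → NP → DET. That is 7 enclosing brackets.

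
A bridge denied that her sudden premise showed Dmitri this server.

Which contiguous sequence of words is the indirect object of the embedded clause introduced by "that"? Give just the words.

"showed" heads the VP of the embedded clause introduced by "that", and "Dmitri" is its indirect object.

Dmitri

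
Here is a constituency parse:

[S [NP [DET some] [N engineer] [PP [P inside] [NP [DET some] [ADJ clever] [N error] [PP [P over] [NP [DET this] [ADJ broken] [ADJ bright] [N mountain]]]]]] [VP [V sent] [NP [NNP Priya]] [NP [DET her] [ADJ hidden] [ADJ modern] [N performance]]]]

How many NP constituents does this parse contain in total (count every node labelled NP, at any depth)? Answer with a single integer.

5

Scanning left to right, an opening `[NP` appears at word positions 1, 4, 8, 13, 14 — 5 in total.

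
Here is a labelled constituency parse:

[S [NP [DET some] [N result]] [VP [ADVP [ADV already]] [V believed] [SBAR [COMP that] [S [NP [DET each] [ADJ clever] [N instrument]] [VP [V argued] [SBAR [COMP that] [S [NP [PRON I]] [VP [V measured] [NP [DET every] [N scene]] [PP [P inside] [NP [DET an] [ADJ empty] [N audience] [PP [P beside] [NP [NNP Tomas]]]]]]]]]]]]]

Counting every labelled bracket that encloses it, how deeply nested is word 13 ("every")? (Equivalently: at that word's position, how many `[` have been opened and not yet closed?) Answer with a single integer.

10

The word sits inside DET, which is inside NP, inside VP, inside S, inside SBAR, inside VP, inside S, inside SBAR, inside VP, inside S — 10 brackets in all.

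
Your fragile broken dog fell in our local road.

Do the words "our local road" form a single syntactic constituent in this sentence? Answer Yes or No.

Yes

"our local road" is exactly the noun phrase [NP our local road], a complete constituent.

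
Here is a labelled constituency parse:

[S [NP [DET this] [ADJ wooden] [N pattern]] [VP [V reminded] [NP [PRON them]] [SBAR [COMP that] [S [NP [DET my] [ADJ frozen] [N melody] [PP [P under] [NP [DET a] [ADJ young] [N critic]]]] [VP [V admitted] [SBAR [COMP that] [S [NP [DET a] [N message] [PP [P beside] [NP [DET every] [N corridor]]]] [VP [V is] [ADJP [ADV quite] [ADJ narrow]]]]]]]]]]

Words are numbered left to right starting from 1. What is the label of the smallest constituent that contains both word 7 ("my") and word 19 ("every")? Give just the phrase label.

Word 7 lies under S → VP → SBAR → S → NP → DET; word 19 lies under S → VP → SBAR → S → VP → SBAR → S → NP → PP → NP → DET. The lowest shared node is the S.

S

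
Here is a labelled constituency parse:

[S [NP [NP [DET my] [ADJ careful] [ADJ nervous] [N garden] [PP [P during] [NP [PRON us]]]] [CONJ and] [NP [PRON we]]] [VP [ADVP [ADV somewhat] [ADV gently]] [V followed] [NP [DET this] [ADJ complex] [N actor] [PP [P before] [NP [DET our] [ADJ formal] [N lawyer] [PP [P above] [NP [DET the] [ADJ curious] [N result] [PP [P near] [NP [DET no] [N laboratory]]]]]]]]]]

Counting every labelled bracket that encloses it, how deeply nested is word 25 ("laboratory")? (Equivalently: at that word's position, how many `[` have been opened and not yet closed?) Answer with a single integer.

10

Counting open brackets not yet closed at "laboratory": [S [VP [NP [PP [NP [PP [NP [PP [NP [N = 10.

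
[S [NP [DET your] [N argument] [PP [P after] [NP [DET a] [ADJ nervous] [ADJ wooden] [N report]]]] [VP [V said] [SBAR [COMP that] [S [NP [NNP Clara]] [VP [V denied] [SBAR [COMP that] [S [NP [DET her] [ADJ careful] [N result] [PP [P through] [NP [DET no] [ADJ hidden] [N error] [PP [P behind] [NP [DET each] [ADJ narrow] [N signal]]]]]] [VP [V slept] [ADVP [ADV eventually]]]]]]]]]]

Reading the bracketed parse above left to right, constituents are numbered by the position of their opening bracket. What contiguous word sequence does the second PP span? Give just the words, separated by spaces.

In left-to-right order the PP constituents are "after a nervous wooden report"; "through no hidden error behind each narrow signal"; "behind each narrow signal". Number 2 is "through no hidden error behind each narrow signal".

through no hidden error behind each narrow signal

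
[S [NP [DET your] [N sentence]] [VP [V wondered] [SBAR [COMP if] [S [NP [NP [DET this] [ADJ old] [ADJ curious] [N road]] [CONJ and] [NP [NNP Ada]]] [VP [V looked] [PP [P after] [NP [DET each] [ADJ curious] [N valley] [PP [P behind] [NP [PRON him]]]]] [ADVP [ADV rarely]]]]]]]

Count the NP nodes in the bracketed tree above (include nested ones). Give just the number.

6

The NP constituents are: [NP your sentence]; [NP this old curious road and Ada]; [NP this old curious road]; [NP Ada]; [NP each curious valley behind him]; [NP him]. Total: 6.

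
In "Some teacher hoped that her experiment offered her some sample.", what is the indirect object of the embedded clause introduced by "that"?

Within the embedded clause introduced by "that", the indirect object of "offered" is "her".

her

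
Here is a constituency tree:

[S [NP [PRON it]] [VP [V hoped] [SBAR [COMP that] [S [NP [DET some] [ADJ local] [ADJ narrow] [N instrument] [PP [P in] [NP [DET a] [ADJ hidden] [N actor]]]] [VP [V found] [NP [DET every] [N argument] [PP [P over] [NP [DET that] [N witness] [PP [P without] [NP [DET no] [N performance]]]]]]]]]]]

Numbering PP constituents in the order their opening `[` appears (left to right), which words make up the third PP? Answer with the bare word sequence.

In left-to-right order the PP constituents are "in a hidden actor"; "over that witness without no performance"; "without no performance". Number 3 is "without no performance".

without no performance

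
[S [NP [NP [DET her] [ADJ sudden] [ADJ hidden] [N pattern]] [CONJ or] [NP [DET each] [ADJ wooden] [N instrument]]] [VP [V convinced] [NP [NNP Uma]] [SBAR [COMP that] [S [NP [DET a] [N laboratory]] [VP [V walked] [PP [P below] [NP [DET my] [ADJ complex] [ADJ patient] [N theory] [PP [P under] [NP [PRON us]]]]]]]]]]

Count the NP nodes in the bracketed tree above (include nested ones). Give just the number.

7

Listing each NP by its span: [NP her sudden hidden pattern or each wooden instrument]; [NP her sudden hidden pattern]; [NP each wooden instrument]; [NP Uma]; [NP a laboratory]; [NP my complex patient theory under us] … — that makes 7.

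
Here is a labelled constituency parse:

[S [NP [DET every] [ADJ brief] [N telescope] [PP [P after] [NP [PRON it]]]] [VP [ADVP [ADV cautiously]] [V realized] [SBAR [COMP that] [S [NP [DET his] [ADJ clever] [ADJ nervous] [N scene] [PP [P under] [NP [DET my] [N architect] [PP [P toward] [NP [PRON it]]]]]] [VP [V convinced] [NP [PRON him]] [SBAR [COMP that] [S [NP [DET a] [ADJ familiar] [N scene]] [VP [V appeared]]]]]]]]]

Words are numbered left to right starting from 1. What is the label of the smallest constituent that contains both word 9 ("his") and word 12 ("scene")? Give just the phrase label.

NP

Word 9 lies under S → VP → SBAR → S → NP → DET; word 12 lies under S → VP → SBAR → S → NP → N. The lowest shared node is the NP.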